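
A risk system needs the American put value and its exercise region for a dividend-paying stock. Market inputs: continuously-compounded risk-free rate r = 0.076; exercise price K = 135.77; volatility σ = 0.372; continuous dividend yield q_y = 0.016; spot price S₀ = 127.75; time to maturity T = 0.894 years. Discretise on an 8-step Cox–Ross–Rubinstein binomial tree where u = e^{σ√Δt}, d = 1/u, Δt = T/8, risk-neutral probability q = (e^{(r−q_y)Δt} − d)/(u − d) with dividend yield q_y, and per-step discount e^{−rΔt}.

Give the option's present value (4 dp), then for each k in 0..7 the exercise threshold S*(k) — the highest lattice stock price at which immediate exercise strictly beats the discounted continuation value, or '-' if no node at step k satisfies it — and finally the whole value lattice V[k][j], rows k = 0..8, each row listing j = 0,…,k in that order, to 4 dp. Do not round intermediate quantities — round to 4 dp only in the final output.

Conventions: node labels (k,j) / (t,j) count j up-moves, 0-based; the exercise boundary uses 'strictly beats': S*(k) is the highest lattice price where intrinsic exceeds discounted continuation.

price = 19.5319
boundary = - - - 87.9710 99.6200 87.9710 99.6200 112.8116
tree:
19.5319
27.1843 12.0899
36.6738 18.0066 6.2840
47.7990 25.9968 10.1949 2.4171
58.0858 36.1500 16.1242 4.3436 0.5005
67.1698 47.7990 24.6798 7.7055 1.0013 0.0000
75.1915 58.0858 36.1500 13.4458 2.0034 0.0000 0.0000
82.2753 67.1698 47.7990 22.9584 4.0084 0.0000 0.0000 0.0000
88.5306 75.1915 58.0858 36.1500 8.0200 0.0000 0.0000 0.0000 0.0000

params: Δt=0.11175 u=1.13242 d=0.88307 q=0.49593 e^(-rΔt)=0.99154
t_8 payoffs: 88.5306 75.1915 58.0858 36.1500 8.0200 0.0000 0.0000 0.0000 0.0000
t_7: node(7,0) S=53.4947 payoff=82.2753 vs cont=81.2226 → 82.2753 [stop]  node(7,1) S=68.6002 payoff=67.1698 vs cont=66.1441 → 67.1698 [stop]  node(7,2) S=87.9710 payoff=47.7990 vs cont=46.8079 → 47.7990 [stop]  node(7,3) S=112.8116 payoff=22.9584 vs cont=22.0117 → 22.9584 [stop]  node(7,4) S=144.6665 payoff=0.0000 vs cont=4.0084 → 4.0084 [wait]  node(7,5) S=185.5164 payoff=0.0000 vs cont=0.0000 → 0.0000 [wait]  node(7,6) S=237.9011 payoff=0.0000 vs cont=0.0000 → 0.0000 [wait]  node(7,7) S=305.0779 payoff=0.0000 vs cont=0.0000 → 0.0000 [wait]  ⇒ S*(7)=112.8116
t_6: node(6,0) S=60.5785 payoff=75.1915 vs cont=74.1516 → 75.1915 [stop]  node(6,1) S=77.6842 payoff=58.0858 vs cont=57.0764 → 58.0858 [stop]  node(6,2) S=99.6200 payoff=36.1500 vs cont=35.1797 → 36.1500 [stop]  node(6,3) S=127.7500 payoff=8.0200 vs cont=13.4458 → 13.4458 [wait]  node(6,4) S=163.8231 payoff=0.0000 vs cont=2.0034 → 2.0034 [wait]  node(6,5) S=210.0823 payoff=0.0000 vs cont=0.0000 → 0.0000 [wait]  node(6,6) S=269.4037 payoff=0.0000 vs cont=0.0000 → 0.0000 [wait]  ⇒ S*(6)=99.6200
t_5: node(5,0) S=68.6002 payoff=67.1698 vs cont=66.1441 → 67.1698 [stop]  node(5,1) S=87.9710 payoff=47.7990 vs cont=46.8079 → 47.7990 [stop]  node(5,2) S=112.8116 payoff=22.9584 vs cont=24.6798 → 24.6798 [wait]  node(5,3) S=144.6665 payoff=0.0000 vs cont=7.7055 → 7.7055 [wait]  node(5,4) S=185.5164 payoff=0.0000 vs cont=1.0013 → 1.0013 [wait]  node(5,5) S=237.9011 payoff=0.0000 vs cont=0.0000 → 0.0000 [wait]  ⇒ S*(5)=87.9710
t_4: node(4,0) S=77.6842 payoff=58.0858 vs cont=57.0764 → 58.0858 [stop]  node(4,1) S=99.6200 payoff=36.1500 vs cont=36.0262 → 36.1500 [stop]  node(4,2) S=127.7500 payoff=8.0200 vs cont=16.1242 → 16.1242 [wait]  node(4,3) S=163.8231 payoff=0.0000 vs cont=4.3436 → 4.3436 [wait]  node(4,4) S=210.0823 payoff=0.0000 vs cont=0.5005 → 0.5005 [wait]  ⇒ S*(4)=99.6200
t_3: node(3,0) S=87.9710 payoff=47.7990 vs cont=46.8079 → 47.7990 [stop]  node(3,1) S=112.8116 payoff=22.9584 vs cont=25.9968 → 25.9968 [wait]  node(3,2) S=144.6665 payoff=0.0000 vs cont=10.1949 → 10.1949 [wait]  node(3,3) S=185.5164 payoff=0.0000 vs cont=2.4171 → 2.4171 [wait]  ⇒ S*(3)=87.9710
t_2: node(2,0) S=99.6200 payoff=36.1500 vs cont=36.6738 → 36.6738 [wait]  node(2,1) S=127.7500 payoff=8.0200 vs cont=18.0066 → 18.0066 [wait]  node(2,2) S=163.8231 payoff=0.0000 vs cont=6.2840 → 6.2840 [wait]  ⇒ S*(2)=-
t_1: node(1,0) S=112.8116 payoff=22.9584 vs cont=27.1843 → 27.1843 [wait]  node(1,1) S=144.6665 payoff=0.0000 vs cont=12.0899 → 12.0899 [wait]  ⇒ S*(1)=-
t_0: node(0,0) S=127.7500 payoff=8.0200 vs cont=19.5319 → 19.5319 [wait]  ⇒ S*(0)=-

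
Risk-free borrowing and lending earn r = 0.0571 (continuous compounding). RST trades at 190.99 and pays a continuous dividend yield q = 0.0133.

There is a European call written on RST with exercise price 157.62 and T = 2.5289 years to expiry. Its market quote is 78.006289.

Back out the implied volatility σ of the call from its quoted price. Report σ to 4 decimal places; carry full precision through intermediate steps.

At σ = 0.5107 the Black–Scholes value reproduces the quote:
σ√T = 0.5107·√2.5289 = 0.812141
d₁ = (ln(S/K) + (r−q+σ²/2)T) / (σ√T) = (ln(190.99/157.62) + (0.0571−0.0133+0.5107²/2)·2.5289) / 0.812141 = (0.192034 + 0.440553) / 0.812141 = 0.778912
d₂ = d₁ − σ√T = 0.778912 − 0.812141 = -0.033230
e^{−rT} = 0.865541
e^{−qT} = 0.966925
N(d₁) = 0.781984,  N(d₂) = 0.486746
V = S·e^{−qT}·N(d₁) − K·e^{−rT}·N(d₂) = 144.411371 − 66.405082 = 78.006289 (the observed quote) — the price is monotone increasing in volatility, hence this σ is the only solution

sigma = 0.5107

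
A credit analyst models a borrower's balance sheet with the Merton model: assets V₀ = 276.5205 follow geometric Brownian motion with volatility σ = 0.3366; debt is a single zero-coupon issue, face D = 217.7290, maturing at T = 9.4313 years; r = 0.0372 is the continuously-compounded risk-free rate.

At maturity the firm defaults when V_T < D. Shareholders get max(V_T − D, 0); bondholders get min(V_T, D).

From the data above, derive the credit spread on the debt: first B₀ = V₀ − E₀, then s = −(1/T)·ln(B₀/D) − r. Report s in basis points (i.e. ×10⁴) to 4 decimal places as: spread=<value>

Apply the equity-as-call identities (strike 217.7290, horizon 9.4313 years):
d₁ = [ln(V₀/D) + (r + σ²/2)T] / (σ√T)
   = [ln(276.5205/217.7290) + (0.0372 + 0.5·0.3366²)·9.4313] / (0.3366·√9.4313)
   = [0.239034 + 0.885125] / 1.033713 = 1.087497
d₂ = d₁ − σ√T = 1.087497 − 1.033713 = 0.053784
N(d₁) = 0.861591,  N(d₂) = 0.521446,  e^(−rT) = 0.704093
E₀ = V₀·N(d₁) − D·e^(−rT)·N(d₂)
   = 276.5205·0.861591 − 217.7290·0.704093·0.521446 = 158.309139
B₀ = V₀ − E₀ = 276.5205 − 158.309139 = 118.211361
spread = −(1/T)·ln(B₀/D) − r = −(1/9.4313)·ln(118.211361/217.7290) − 0.0372 = 0.02756063
in basis points: 0.02756063 × 10⁴ = 275.6063 bp

spread=275.6063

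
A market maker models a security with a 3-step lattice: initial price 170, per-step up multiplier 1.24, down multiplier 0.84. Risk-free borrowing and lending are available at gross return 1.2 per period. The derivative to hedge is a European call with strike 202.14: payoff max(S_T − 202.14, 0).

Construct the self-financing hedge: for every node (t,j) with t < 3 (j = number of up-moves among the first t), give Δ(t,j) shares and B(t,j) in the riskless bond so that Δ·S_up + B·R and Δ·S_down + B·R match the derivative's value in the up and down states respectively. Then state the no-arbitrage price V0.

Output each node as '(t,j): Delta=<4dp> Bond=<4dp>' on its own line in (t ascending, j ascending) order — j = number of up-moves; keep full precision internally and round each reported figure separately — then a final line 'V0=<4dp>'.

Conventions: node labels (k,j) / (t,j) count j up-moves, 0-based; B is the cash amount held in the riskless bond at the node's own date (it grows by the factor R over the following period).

No-arbitrage ⇒ martingale measure with p* = (R−d)/(u−d) = 0.9000.
Payoffs at expiry: V(3,0)=0.0000, V(3,1)=0.0000, V(3,2)=17.4293, V(3,3)=121.9861
Node (2,0) S=119.9520: V=(p*·0.0000+(1−p*)·0.0000)/1.2=0.0000; Δ=(0.0000−0.0000)/(148.7405−100.7597)=0.0000; B=V−Δ·S=0.0000
Node (2,1) S=177.0720: V=(p*·17.4293+(1−p*)·0.0000)/1.2=13.0720; Δ=(17.4293−0.0000)/(219.5693−148.7405)=0.2461; B=V−Δ·S=-30.5012
Node (2,2) S=261.3920: V=(p*·121.9861+(1−p*)·17.4293)/1.2=92.9420; Δ=(121.9861−17.4293)/(324.1261−219.5693)=1.0000; B=V−Δ·S=-168.4500
Node (1,0) S=142.8000: V=(p*·13.0720+(1−p*)·0.0000)/1.2=9.8040; Δ=(13.0720−0.0000)/(177.0720−119.9520)=0.2289; B=V−Δ·S=-22.8759
Node (1,1) S=210.8000: V=(p*·92.9420+(1−p*)·13.0720)/1.2=70.7958; Δ=(92.9420−13.0720)/(261.3920−177.0720)=0.9472; B=V−Δ·S=-128.8793
Node (0,0) S=170.0000: V=(p*·70.7958+(1−p*)·9.8040)/1.2=53.9139; Δ=(70.7958−9.8040)/(210.8000−142.8000)=0.8969; B=V−Δ·S=-98.5658
Sanity check at the root: Δ(0,0)·S0 + B(0,0) reproduces V0 = 53.9139.

(0,0): Delta=0.8969 Bond=-98.5658
(1,0): Delta=0.2289 Bond=-22.8759
(1,1): Delta=0.9472 Bond=-128.8793
(2,0): Delta=0.0000 Bond=0.0000
(2,1): Delta=0.2461 Bond=-30.5012
(2,2): Delta=1.0000 Bond=-168.4500
V0=53.9139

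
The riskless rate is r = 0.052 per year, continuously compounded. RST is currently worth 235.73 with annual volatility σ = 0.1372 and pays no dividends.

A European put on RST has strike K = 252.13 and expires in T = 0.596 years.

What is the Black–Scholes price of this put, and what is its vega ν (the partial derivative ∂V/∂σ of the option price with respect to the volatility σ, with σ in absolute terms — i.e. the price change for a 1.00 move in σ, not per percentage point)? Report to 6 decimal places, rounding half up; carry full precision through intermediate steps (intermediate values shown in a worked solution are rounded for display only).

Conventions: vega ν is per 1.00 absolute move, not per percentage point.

price = 15.081091
ν = 69.623820

σ√T = 0.1372·√0.596 = 0.105920
d₁ = (ln(S/K) + (r+σ²/2)T) / (σ√T) = (ln(235.73/252.13) + (0.052+0.1372²/2)·0.596) / 0.105920 = (-0.067258 + 0.036602) / 0.105920 = -0.289429
d₂ = d₁ − σ√T = -0.289429 − 0.105920 = -0.395349
e^{−rT} = 0.969483
N(−d₁) = 0.613873,  N(−d₂) = 0.653707
Put price V = K·e^{−rT}·N(−d₂) − S·N(−d₁) = 159.789455 − 144.708365 = 15.081091
φ(d₁) = (1/√(2π))·e^{−d₁²/2} = 0.382578
ν = S·φ(d₁)·√T = 69.623820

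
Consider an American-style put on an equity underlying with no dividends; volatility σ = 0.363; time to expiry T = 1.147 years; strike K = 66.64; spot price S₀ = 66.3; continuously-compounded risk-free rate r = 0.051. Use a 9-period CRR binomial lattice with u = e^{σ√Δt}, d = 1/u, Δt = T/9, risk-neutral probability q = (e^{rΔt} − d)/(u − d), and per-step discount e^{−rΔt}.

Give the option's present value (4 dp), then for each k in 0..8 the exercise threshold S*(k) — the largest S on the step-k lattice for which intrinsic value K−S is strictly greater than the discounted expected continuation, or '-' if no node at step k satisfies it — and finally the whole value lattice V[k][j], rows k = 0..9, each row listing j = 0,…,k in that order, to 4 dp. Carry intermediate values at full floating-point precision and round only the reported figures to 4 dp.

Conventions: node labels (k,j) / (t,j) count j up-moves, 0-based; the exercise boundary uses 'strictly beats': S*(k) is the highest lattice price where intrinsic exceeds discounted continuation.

price = 8.9795
boundary = - - - 44.9443 39.4816 44.9443 39.4816 44.9443 51.1628
tree:
8.9795
12.4181 5.5584
16.6808 8.1940 2.9186
21.6957 11.7388 4.6532 1.1716
27.1584 16.2668 7.2326 2.0594 0.2731
31.9571 21.6957 10.8930 3.5600 0.5418 0.0000
36.1726 27.1584 15.7670 6.0196 1.0750 0.0000 0.0000
39.8757 31.9571 21.6957 9.8722 2.1331 0.0000 0.0000 0.0000
43.1287 36.1726 27.1584 15.4772 4.2326 0.0000 0.0000 0.0000 0.0000
45.9864 39.8757 31.9571 21.6957 8.3983 0.0000 0.0000 0.0000 0.0000 0.0000

Δt=0.12744  u=1.13836  d=0.87846  q=0.49274  discount=0.99352
step 9 (expiry): payoffs max(K−S,0) = 45.9864 39.8757 31.9571 21.6957 8.3983 0.0000 0.0000 0.0000 0.0000 0.0000
step 8: (k=8,j=0): S=23.5113, K−S=43.1287, hold=42.6970 ⇒ V=43.1287 exercise | (k=8,j=1): S=30.4674, K−S=36.1726, hold=35.7409 ⇒ V=36.1726 exercise | (k=8,j=2): S=39.4816, K−S=27.1584, hold=26.7267 ⇒ V=27.1584 exercise | (k=8,j=3): S=51.1628, K−S=15.4772, hold=15.0455 ⇒ V=15.4772 exercise | (k=8,j=4): S=66.3000, K−S=0.3400, hold=4.2326 ⇒ V=4.2326 continue | (k=8,j=5): S=85.9158, K−S=0.0000, hold=0.0000 ⇒ V=0.0000 continue | (k=8,j=6): S=111.3351, K−S=0.0000, hold=0.0000 ⇒ V=0.0000 continue | (k=8,j=7): S=144.2751, K−S=0.0000, hold=0.0000 ⇒ V=0.0000 continue | (k=8,j=8): S=186.9609, K−S=0.0000, hold=0.0000 ⇒ V=0.0000 continue  boundary S*=51.1628
step 7: (k=7,j=0): S=26.7643, K−S=39.8757, hold=39.4440 ⇒ V=39.8757 exercise | (k=7,j=1): S=34.6829, K−S=31.9571, hold=31.5254 ⇒ V=31.9571 exercise | (k=7,j=2): S=44.9443, K−S=21.6957, hold=21.2640 ⇒ V=21.6957 exercise | (k=7,j=3): S=58.2417, K−S=8.3983, hold=9.8722 ⇒ V=9.8722 continue | (k=7,j=4): S=75.4733, K−S=0.0000, hold=2.1331 ⇒ V=2.1331 continue | (k=7,j=5): S=97.8031, K−S=0.0000, hold=0.0000 ⇒ V=0.0000 continue | (k=7,j=6): S=126.7394, K−S=0.0000, hold=0.0000 ⇒ V=0.0000 continue | (k=7,j=7): S=164.2370, K−S=0.0000, hold=0.0000 ⇒ V=0.0000 continue  boundary S*=44.9443
step 6: (k=6,j=0): S=30.4674, K−S=36.1726, hold=35.7409 ⇒ V=36.1726 exercise | (k=6,j=1): S=39.4816, K−S=27.1584, hold=26.7267 ⇒ V=27.1584 exercise | (k=6,j=2): S=51.1628, K−S=15.4772, hold=15.7670 ⇒ V=15.7670 continue | (k=6,j=3): S=66.3000, K−S=0.3400, hold=6.0196 ⇒ V=6.0196 continue | (k=6,j=4): S=85.9158, K−S=0.0000, hold=1.0750 ⇒ V=1.0750 continue | (k=6,j=5): S=111.3351, K−S=0.0000, hold=0.0000 ⇒ V=0.0000 continue | (k=6,j=6): S=144.2751, K−S=0.0000, hold=0.0000 ⇒ V=0.0000 continue  boundary S*=39.4816
step 5: (k=5,j=0): S=34.6829, K−S=31.9571, hold=31.5254 ⇒ V=31.9571 exercise | (k=5,j=1): S=44.9443, K−S=21.6957, hold=21.4058 ⇒ V=21.6957 exercise | (k=5,j=2): S=58.2417, K−S=8.3983, hold=10.8930 ⇒ V=10.8930 continue | (k=5,j=3): S=75.4733, K−S=0.0000, hold=3.5600 ⇒ V=3.5600 continue | (k=5,j=4): S=97.8031, K−S=0.0000, hold=0.5418 ⇒ V=0.5418 continue | (k=5,j=5): S=126.7394, K−S=0.0000, hold=0.0000 ⇒ V=0.0000 continue  boundary S*=44.9443
step 4: (k=4,j=0): S=39.4816, K−S=27.1584, hold=26.7267 ⇒ V=27.1584 exercise | (k=4,j=1): S=51.1628, K−S=15.4772, hold=16.2668 ⇒ V=16.2668 continue | (k=4,j=2): S=66.3000, K−S=0.3400, hold=7.2326 ⇒ V=7.2326 continue | (k=4,j=3): S=85.9158, K−S=0.0000, hold=2.0594 ⇒ V=2.0594 continue | (k=4,j=4): S=111.3351, K−S=0.0000, hold=0.2731 ⇒ V=0.2731 continue  boundary S*=39.4816
step 3: (k=3,j=0): S=44.9443, K−S=21.6957, hold=21.6505 ⇒ V=21.6957 exercise | (k=3,j=1): S=58.2417, K−S=8.3983, hold=11.7388 ⇒ V=11.7388 continue | (k=3,j=2): S=75.4733, K−S=0.0000, hold=4.6532 ⇒ V=4.6532 continue | (k=3,j=3): S=97.8031, K−S=0.0000, hold=1.1716 ⇒ V=1.1716 continue  boundary S*=44.9443
step 2: (k=2,j=0): S=51.1628, K−S=15.4772, hold=16.6808 ⇒ V=16.6808 continue | (k=2,j=1): S=66.3000, K−S=0.3400, hold=8.1940 ⇒ V=8.1940 continue | (k=2,j=2): S=85.9158, K−S=0.0000, hold=2.9186 ⇒ V=2.9186 continue  boundary S*=-
step 1: (k=1,j=0): S=58.2417, K−S=8.3983, hold=12.4181 ⇒ V=12.4181 continue | (k=1,j=1): S=75.4733, K−S=0.0000, hold=5.5584 ⇒ V=5.5584 continue  boundary S*=-
step 0: (k=0,j=0): S=66.3000, K−S=0.3400, hold=8.9795 ⇒ V=8.9795 continue  boundary S*=-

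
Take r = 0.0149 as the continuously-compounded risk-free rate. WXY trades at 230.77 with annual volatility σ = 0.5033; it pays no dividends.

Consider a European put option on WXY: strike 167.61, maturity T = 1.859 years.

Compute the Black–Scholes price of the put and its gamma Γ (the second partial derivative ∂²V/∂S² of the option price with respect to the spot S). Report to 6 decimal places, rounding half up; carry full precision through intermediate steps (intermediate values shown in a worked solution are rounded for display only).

σ√T = 0.5033·√1.859 = 0.686225
d₁ = (ln(S/K) + (r+σ²/2)T) / (σ√T) = (ln(230.77/167.61) + (0.0149+0.5033²/2)·1.859) / 0.686225 = (0.319782 + 0.263152) / 0.686225 = 0.849478
d₂ = d₁ − σ√T = 0.849478 − 0.686225 = 0.163253
e^{−rT} = 0.972681
N(−d₁) = 0.197808,  N(−d₂) = 0.435160
Put price V = K·e^{−rT}·N(−d₂) − S·N(−d₁) = 70.944535 − 45.648069 = 25.296465
φ(d₁) = (1/√(2π))·e^{−d₁²/2} = 0.278108
Γ = φ(d₁) / (S·σ·√T) = 0.001756

price = 25.296465
Γ = 0.001756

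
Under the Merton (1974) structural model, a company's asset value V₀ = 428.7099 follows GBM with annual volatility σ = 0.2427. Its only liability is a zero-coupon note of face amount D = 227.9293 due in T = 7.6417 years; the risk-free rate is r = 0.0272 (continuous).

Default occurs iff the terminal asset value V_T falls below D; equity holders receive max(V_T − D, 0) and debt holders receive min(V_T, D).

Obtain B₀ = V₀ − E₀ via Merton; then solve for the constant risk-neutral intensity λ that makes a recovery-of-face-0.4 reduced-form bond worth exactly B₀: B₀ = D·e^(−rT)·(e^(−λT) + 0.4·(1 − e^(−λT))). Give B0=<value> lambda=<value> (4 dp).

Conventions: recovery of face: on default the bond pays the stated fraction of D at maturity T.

B0=175.9781 lambda=0.0113

Apply the equity-as-call identities (strike 227.9293, horizon 7.6417 years):
d₁ = [ln(V₀/D) + (r + σ²/2)T] / (σ√T)
   = [ln(428.7099/227.9293) + (0.0272 + 0.5·0.2427²)·7.6417] / (0.2427·√7.6417)
   = [0.631745 + 0.432915] / 0.670911 = 1.586887
d₂ = d₁ − σ√T = 1.586887 − 0.670911 = 0.915977
N(d₁) = 0.943731,  N(d₂) = 0.820160,  e^(−rT) = 0.812325
E₀ = V₀·N(d₁) − D·e^(−rT)·N(d₂)
   = 428.7099·0.943731 − 227.9293·0.812325·0.820160 = 252.731819
B₀ = V₀ − E₀ = 428.7099 − 252.731819 = 175.978081
e^(−λT) = (B₀·e^(rT)/D − 0.4)/(1 − 0.4) = (175.9781·1.231034/227.9293 − 0.4)/0.6 = 0.91741354
λ = −ln(0.91741354)/7.6417 = 0.011280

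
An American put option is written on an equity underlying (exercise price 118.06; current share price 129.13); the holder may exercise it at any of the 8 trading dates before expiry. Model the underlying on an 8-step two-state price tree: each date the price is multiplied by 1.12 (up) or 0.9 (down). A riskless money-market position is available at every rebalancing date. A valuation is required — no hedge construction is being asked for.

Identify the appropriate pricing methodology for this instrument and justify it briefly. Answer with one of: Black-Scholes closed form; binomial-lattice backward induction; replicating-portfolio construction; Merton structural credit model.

framework: binomial-lattice backward induction

Key observation: an American put (K = 118.06, S₀ = 129.13) on a 8-date tree has no closed form — the optimal stopping decision is embedded and must be resolved recursively from expiry.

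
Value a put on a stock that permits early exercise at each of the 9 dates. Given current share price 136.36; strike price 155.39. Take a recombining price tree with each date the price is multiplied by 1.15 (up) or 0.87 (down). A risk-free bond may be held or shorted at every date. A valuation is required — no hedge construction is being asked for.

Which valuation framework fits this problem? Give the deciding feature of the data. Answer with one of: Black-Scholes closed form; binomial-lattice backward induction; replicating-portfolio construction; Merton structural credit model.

framework: binomial-lattice backward induction

Key observation: the defining feature is the embedded early-exercise option across 9 discrete dates on the spot-136.36 tree; pricing the strike-155.39 put means working backward with an exercise test at every node.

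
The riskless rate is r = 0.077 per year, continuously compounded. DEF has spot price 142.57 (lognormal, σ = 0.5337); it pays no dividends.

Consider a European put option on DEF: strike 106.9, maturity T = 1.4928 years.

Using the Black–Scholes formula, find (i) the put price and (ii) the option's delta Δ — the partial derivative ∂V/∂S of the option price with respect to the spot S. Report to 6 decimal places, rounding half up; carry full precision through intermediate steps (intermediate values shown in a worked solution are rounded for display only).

σ√T = 0.5337·√1.4928 = 0.652076
d₁ = (ln(S/K) + (r+σ²/2)T) / (σ√T) = (ln(142.57/106.9) + (0.077+0.5337²/2)·1.4928) / 0.652076 = (0.287939 + 0.327547) / 0.652076 = 0.943888
d₂ = d₁ − σ√T = 0.943888 − 0.652076 = 0.291812
e^{−rT} = 0.891415
N(−d₁) = 0.172614,  N(−d₂) = 0.385215
Put price V = K·e^{−rT}·N(−d₂) − S·N(−d₁) = 36.708011 − 24.609509 = 12.098502
Δ = −N(−d₁) = -0.172614

price = 12.098502
Δ = -0.172614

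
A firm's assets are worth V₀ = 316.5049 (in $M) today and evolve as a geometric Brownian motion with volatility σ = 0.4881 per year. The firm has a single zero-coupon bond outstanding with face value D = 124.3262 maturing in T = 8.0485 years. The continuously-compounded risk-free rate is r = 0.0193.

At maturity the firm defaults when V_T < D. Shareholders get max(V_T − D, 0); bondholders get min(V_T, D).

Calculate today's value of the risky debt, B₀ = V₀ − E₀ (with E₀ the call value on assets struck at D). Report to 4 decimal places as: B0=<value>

Work the structural quantities from V₀ = 316.5049 against face 124.3262:
d₁ = [ln(V₀/D) + (r + σ²/2)T] / (σ√T)
   = [ln(316.5049/124.3262) + (0.0193 + 0.5·0.4881²)·8.0485] / (0.4881·√8.0485)
   = [0.934430 + 1.114080] / 1.384734 = 1.479353
d₂ = d₁ − σ√T = 1.479353 − 1.384734 = 0.094619
N(d₁) = 0.930477,  N(d₂) = 0.537691,  e^(−rT) = 0.856127
E₀ = V₀·N(d₁) − D·e^(−rT)·N(d₂)
   = 316.5049·0.930477 − 124.3262·0.856127·0.537691 = 237.269162
B₀ = V₀ − E₀ = 316.5049 − 237.269162 = 79.235738

B0=79.2357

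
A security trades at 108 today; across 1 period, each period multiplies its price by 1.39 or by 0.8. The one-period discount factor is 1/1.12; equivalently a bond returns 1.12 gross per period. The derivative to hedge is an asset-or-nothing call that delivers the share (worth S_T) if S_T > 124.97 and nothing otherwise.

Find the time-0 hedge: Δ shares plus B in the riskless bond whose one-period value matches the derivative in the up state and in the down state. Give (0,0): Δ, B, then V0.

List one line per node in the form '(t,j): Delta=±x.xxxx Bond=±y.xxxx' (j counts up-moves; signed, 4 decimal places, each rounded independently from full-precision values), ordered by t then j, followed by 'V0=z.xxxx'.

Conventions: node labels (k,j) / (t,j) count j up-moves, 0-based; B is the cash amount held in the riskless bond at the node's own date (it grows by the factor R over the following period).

(0,0): Delta=2.3559 Bond=-181.7433
V0=72.6973

Since d<R<u, set p* = (R−d)/(u−d) = 0.5424; price each node as the discounted p*-expectation of its children.
At maturity the claim pays: V(1,0)=0.0000, V(1,1)=150.1200
  t=0,j=0: stock 108.0000 → up 150.1200 (V=150.1200), down 86.4000 (V=0.0000). Price 72.6973; hedge Δ=2.3559, bond B=-181.7433.
Check: Δ(0,0)·S0 + B(0,0) = 72.6973 = V0.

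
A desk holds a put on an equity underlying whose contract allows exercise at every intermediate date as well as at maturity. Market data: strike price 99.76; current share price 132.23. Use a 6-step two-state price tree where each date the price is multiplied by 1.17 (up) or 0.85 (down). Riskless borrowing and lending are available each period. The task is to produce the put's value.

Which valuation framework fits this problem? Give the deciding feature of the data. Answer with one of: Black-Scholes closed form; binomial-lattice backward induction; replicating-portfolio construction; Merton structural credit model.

Key observation: the defining feature is the embedded early-exercise option across 6 discrete dates on the spot-132.23 tree; pricing the strike-99.76 put means working backward with an exercise test at every node.

framework: binomial-lattice backward induction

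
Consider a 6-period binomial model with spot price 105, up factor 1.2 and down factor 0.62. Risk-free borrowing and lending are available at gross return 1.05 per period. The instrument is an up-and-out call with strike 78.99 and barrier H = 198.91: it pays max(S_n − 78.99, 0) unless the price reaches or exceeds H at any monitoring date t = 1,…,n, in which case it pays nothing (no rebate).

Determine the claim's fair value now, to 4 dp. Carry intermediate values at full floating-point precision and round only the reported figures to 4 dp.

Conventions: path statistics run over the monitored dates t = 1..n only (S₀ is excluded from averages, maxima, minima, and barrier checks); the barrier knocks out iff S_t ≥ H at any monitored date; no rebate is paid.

price = 15.3436

Under the martingale measure an up-move has probability p* = 0.7414; value the claim as the probability-weighted average of per-path payoffs, discounted 6 periods at R = 1.05.
Enumerate all 2^6 = 64 price paths (U = up ×1.2, D = down ×0.62); each path with k up-moves has probability p*^k·(1−p*)^(6−k).
DDDDDD: M=65.1000, payoff=0.0000, prob=0.000299
UDDDDD: M=126.0000, payoff=0.0000, prob=0.000858
DUDDDD: M=78.1200, payoff=0.0000, prob=0.000858
UUDDDD: M=151.2000, payoff=0.0000, prob=0.002459
DDUDDD: M=65.1000, payoff=0.0000, prob=0.000858
UDUDDD: M=126.0000, payoff=0.0000, prob=0.002459
DUUDDD: M=93.7440, payoff=0.0000, prob=0.002459
UUUDDD: M=181.4400, payoff=0.0000, prob=0.007049
DDDUDD: M=65.1000, payoff=0.0000, prob=0.000858
UDDUDD: M=126.0000, payoff=0.0000, prob=0.002459
DUDUDD: M=78.1200, payoff=0.0000, prob=0.002459
UUDUDD: M=151.2000, payoff=0.0000, prob=0.007049
DDUUDD: M=65.1000, payoff=0.0000, prob=0.002459
UDUUDD: M=126.0000, payoff=0.0000, prob=0.007049
DUUUDD: M=112.4928, payoff=0.0000, prob=0.007049
UUUUDD: M=217.7280, payoff=0.0000, prob=0.020206
DDDDUD: M=65.1000, payoff=0.0000, prob=0.000858
UDDDUD: M=126.0000, payoff=0.0000, prob=0.002459
DUDDUD: M=78.1200, payoff=0.0000, prob=0.002459
UUDDUD: M=151.2000, payoff=0.0000, prob=0.007049
DDUDUD: M=65.1000, payoff=0.0000, prob=0.002459
UDUDUD: M=126.0000, payoff=0.0000, prob=0.007049
DUUDUD: M=93.7440, payoff=0.0000, prob=0.007049
UUUDUD: M=181.4400, payoff=4.7046, prob=0.020206
DDDUUD: M=65.1000, payoff=0.0000, prob=0.002459
UDDUUD: M=126.0000, payoff=0.0000, prob=0.007049
DUDUUD: M=78.1200, payoff=0.0000, prob=0.007049
UUDUUD: M=151.2000, payoff=4.7046, prob=0.020206
DDUUUD: M=69.7455, payoff=0.0000, prob=0.007049
UDUUUD: M=134.9914, payoff=4.7046, prob=0.020206
DUUUUD: M=134.9914, payoff=4.7046, prob=0.020206
UUUUUD: M=261.2736, payoff=0.0000, prob=0.057925
DDDDDU: M=65.1000, payoff=0.0000, prob=0.000858
UDDDDU: M=126.0000, payoff=0.0000, prob=0.002459
DUDDDU: M=78.1200, payoff=0.0000, prob=0.002459
UUDDDU: M=151.2000, payoff=0.0000, prob=0.007049
DDUDDU: M=65.1000, payoff=0.0000, prob=0.002459
UDUDDU: M=126.0000, payoff=0.0000, prob=0.007049
DUUDDU: M=93.7440, payoff=0.0000, prob=0.007049
UUUDDU: M=181.4400, payoff=4.7046, prob=0.020206
DDDUDU: M=65.1000, payoff=0.0000, prob=0.002459
UDDUDU: M=126.0000, payoff=0.0000, prob=0.007049
DUDUDU: M=78.1200, payoff=0.0000, prob=0.007049
UUDUDU: M=151.2000, payoff=4.7046, prob=0.020206
DDUUDU: M=65.1000, payoff=0.0000, prob=0.007049
UDUUDU: M=126.0000, payoff=4.7046, prob=0.020206
DUUUDU: M=112.4928, payoff=4.7046, prob=0.020206
UUUUDU: M=217.7280, payoff=0.0000, prob=0.057925
DDDDUU: M=65.1000, payoff=0.0000, prob=0.002459
UDDDUU: M=126.0000, payoff=0.0000, prob=0.007049
DUDDUU: M=78.1200, payoff=0.0000, prob=0.007049
UUDDUU: M=151.2000, payoff=4.7046, prob=0.020206
DDUDUU: M=65.1000, payoff=0.0000, prob=0.007049
UDUDUU: M=126.0000, payoff=4.7046, prob=0.020206
DUUDUU: M=93.7440, payoff=4.7046, prob=0.020206
UUUDUU: M=181.4400, payoff=82.9996, prob=0.057925
DDDUUU: M=65.1000, payoff=0.0000, prob=0.007049
UDDUUU: M=126.0000, payoff=4.7046, prob=0.020206
DUDUUU: M=83.6946, payoff=4.7046, prob=0.020206
UUDUUU: M=161.9896, payoff=82.9996, prob=0.057925
DDUUUU: M=83.6946, payoff=4.7046, prob=0.020206
UDUUUU: M=161.9896, payoff=82.9996, prob=0.057925
DUUUUU: M=161.9896, payoff=82.9996, prob=0.057925
UUUUUU: M=313.5283, payoff=0.0000, prob=0.166051
Price = Σ prob·payoff / R^6 = 20.561887 / 1.340096 = 15.3436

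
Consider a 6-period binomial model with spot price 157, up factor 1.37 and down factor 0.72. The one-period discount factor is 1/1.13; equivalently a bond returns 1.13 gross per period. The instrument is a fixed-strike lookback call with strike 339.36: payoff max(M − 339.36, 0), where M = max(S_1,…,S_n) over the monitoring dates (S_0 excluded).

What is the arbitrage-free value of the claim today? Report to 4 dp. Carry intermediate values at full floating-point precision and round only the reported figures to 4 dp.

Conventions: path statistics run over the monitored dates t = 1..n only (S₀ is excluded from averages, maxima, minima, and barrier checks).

price = 52.7049

No-arbitrage gives p* = (R−d)/(u−d) = 0.6308: enumerate every path, weight its payoff by its p*-probability, and discount by R^6.
Enumerate all 2^6 = 64 price paths (U = up ×1.37, D = down ×0.72); each path with k up-moves has probability p*^k·(1−p*)^(6−k).
DDDDDD: M=113.0400, payoff=0.0000, prob=0.002534
UDDDDD: M=215.0900, payoff=0.0000, prob=0.004329
DUDDDD: M=154.8648, payoff=0.0000, prob=0.004329
UUDDDD: M=294.6733, payoff=0.0000, prob=0.007395
DDUDDD: M=113.0400, payoff=0.0000, prob=0.004329
UDUDDD: M=215.0900, payoff=0.0000, prob=0.007395
DUUDDD: M=212.1648, payoff=0.0000, prob=0.007395
UUUDDD: M=403.7024, payoff=64.3424, prob=0.012633
DDDUDD: M=113.0400, payoff=0.0000, prob=0.004329
UDDUDD: M=215.0900, payoff=0.0000, prob=0.007395
DUDUDD: M=154.8648, payoff=0.0000, prob=0.007395
UUDUDD: M=294.6733, payoff=0.0000, prob=0.012633
DDUUDD: M=152.7586, payoff=0.0000, prob=0.007395
UDUUDD: M=290.6657, payoff=0.0000, prob=0.012633
DUUUDD: M=290.6657, payoff=0.0000, prob=0.012633
UUUUDD: M=553.0723, payoff=213.7123, prob=0.021581
DDDDUD: M=113.0400, payoff=0.0000, prob=0.004329
UDDDUD: M=215.0900, payoff=0.0000, prob=0.007395
DUDDUD: M=154.8648, payoff=0.0000, prob=0.007395
UUDDUD: M=294.6733, payoff=0.0000, prob=0.012633
DDUDUD: M=113.0400, payoff=0.0000, prob=0.007395
UDUDUD: M=215.0900, payoff=0.0000, prob=0.012633
DUUDUD: M=212.1648, payoff=0.0000, prob=0.012633
UUUDUD: M=403.7024, payoff=64.3424, prob=0.021581
DDDUUD: M=113.0400, payoff=0.0000, prob=0.007395
UDDUUD: M=215.0900, payoff=0.0000, prob=0.012633
DUDUUD: M=209.2793, payoff=0.0000, prob=0.012633
UUDUUD: M=398.2121, payoff=58.8521, prob=0.021581
DDUUUD: M=209.2793, payoff=0.0000, prob=0.012633
UDUUUD: M=398.2121, payoff=58.8521, prob=0.021581
DUUUUD: M=398.2121, payoff=58.8521, prob=0.021581
UUUUUD: M=757.7091, payoff=418.3491, prob=0.036868
DDDDDU: M=113.0400, payoff=0.0000, prob=0.004329
UDDDDU: M=215.0900, payoff=0.0000, prob=0.007395
DUDDDU: M=154.8648, payoff=0.0000, prob=0.007395
UUDDDU: M=294.6733, payoff=0.0000, prob=0.012633
DDUDDU: M=113.0400, payoff=0.0000, prob=0.007395
UDUDDU: M=215.0900, payoff=0.0000, prob=0.012633
DUUDDU: M=212.1648, payoff=0.0000, prob=0.012633
UUUDDU: M=403.7024, payoff=64.3424, prob=0.021581
DDDUDU: M=113.0400, payoff=0.0000, prob=0.007395
UDDUDU: M=215.0900, payoff=0.0000, prob=0.012633
DUDUDU: M=154.8648, payoff=0.0000, prob=0.012633
UUDUDU: M=294.6733, payoff=0.0000, prob=0.021581
DDUUDU: M=152.7586, payoff=0.0000, prob=0.012633
UDUUDU: M=290.6657, payoff=0.0000, prob=0.021581
DUUUDU: M=290.6657, payoff=0.0000, prob=0.021581
UUUUDU: M=553.0723, payoff=213.7123, prob=0.036868
DDDDUU: M=113.0400, payoff=0.0000, prob=0.007395
UDDDUU: M=215.0900, payoff=0.0000, prob=0.012633
DUDDUU: M=154.8648, payoff=0.0000, prob=0.012633
UUDDUU: M=294.6733, payoff=0.0000, prob=0.021581
DDUDUU: M=150.6811, payoff=0.0000, prob=0.012633
UDUDUU: M=286.7127, payoff=0.0000, prob=0.021581
DUUDUU: M=286.7127, payoff=0.0000, prob=0.021581
UUUDUU: M=545.5505, payoff=206.1905, prob=0.036868
DDDUUU: M=150.6811, payoff=0.0000, prob=0.012633
UDDUUU: M=286.7127, payoff=0.0000, prob=0.021581
DUDUUU: M=286.7127, payoff=0.0000, prob=0.021581
UUDUUU: M=545.5505, payoff=206.1905, prob=0.036868
DDUUUU: M=286.7127, payoff=0.0000, prob=0.021581
UDUUUU: M=545.5505, payoff=206.1905, prob=0.036868
DUUUUU: M=545.5505, payoff=206.1905, prob=0.036868
UUUUUU: M=1038.0614, payoff=698.7014, prob=0.062983
Price = Σ prob·payoff / R^6 = 109.729075 / 2.081952 = 52.7049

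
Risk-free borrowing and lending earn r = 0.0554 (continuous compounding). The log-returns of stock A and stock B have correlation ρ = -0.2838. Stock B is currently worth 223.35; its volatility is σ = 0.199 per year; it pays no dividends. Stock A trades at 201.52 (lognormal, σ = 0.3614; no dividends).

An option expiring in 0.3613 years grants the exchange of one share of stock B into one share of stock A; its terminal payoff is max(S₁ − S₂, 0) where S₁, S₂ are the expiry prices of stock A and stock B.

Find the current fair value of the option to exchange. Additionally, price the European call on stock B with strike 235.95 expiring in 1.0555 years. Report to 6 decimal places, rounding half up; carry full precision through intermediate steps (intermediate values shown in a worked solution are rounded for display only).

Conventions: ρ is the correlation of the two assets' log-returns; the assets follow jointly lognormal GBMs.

σ_eff = √(σ₁² + σ₂² − 2ρσ₁σ₂) = √(0.3614² + 0.199² − 2·-0.2838·0.3614·0.199) = 0.459382
d₁ = (ln(S₁/S₂) + (q₂ − q₁ + σ_eff²/2)T) / (σ_eff√T) = (ln(201.52/223.35) + (0.0 − 0.0 + 0.105516)·0.3613) / 0.276127 = -0.234416
d₂ = d₁ − σ_eff√T = -0.234416 − 0.276127 = -0.510543
N(d₁) = 0.407331,  N(d₂) = 0.304836
V = S₁·e^{−q₁T}·N(d₁) − S₂·e^{−q₂T}·N(d₂) = 82.085341 − 68.085052 = 14.000288
[vanilla: stock B call K=235.95]
σ√T = 0.199·√1.0555 = 0.204448
d₁ = (ln(S/K) + (r+σ²/2)T) / (σ√T) = (ln(223.35/235.95) + (0.0554+0.199²/2)·1.0555) / 0.204448 = (-0.054880 + 0.079374) / 0.204448 = 0.119807
d₂ = d₁ − σ√T = 0.119807 − 0.204448 = -0.084641
e^{−rT} = 0.943202
N(d₁) = 0.547682,  N(d₂) = 0.466274
price = S·N(d₁) − K·e^{−rT}·N(d₂) = 122.324768 − 103.768488 = 18.556280

exchange price = 14.000288
price(stock B call K=235.95) = 18.556280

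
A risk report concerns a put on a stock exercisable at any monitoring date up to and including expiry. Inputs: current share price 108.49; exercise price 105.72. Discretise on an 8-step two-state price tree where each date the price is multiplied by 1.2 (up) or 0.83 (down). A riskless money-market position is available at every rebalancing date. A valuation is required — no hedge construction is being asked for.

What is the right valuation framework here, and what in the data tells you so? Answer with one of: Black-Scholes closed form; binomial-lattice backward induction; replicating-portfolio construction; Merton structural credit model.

framework: binomial-lattice backward induction

Key observation: an American put (K = 105.72, S₀ = 108.49) on a 8-date tree has no closed form — the optimal stopping decision is embedded and must be resolved recursively from expiry.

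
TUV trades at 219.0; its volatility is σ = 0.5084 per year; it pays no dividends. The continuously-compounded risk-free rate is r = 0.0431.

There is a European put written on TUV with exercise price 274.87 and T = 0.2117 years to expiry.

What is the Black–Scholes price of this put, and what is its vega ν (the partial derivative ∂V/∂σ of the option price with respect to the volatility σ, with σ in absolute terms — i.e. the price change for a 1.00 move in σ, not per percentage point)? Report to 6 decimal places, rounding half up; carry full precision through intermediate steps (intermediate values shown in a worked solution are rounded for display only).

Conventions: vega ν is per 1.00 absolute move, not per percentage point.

price = 58.755627
ν = 28.829042

σ√T = 0.5084·√0.2117 = 0.233919
d₁ = (ln(S/K) + (r+σ²/2)T) / (σ√T) = (ln(219.0/274.87) + (0.0431+0.5084²/2)·0.2117) / 0.233919 = (-0.227227 + 0.036483) / 0.233919 = -0.815423
d₂ = d₁ − σ√T = -0.815423 − 0.233919 = -1.049342
e^{−rT} = 0.990917
N(−d₁) = 0.792585,  N(−d₂) = 0.852990
Put price V = K·e^{−rT}·N(−d₂) − S·N(−d₁) = 232.331720 − 173.576093 = 58.755627
φ(d₁) = (1/√(2π))·e^{−d₁²/2} = 0.286105
ν = S·φ(d₁)·√T = 28.829042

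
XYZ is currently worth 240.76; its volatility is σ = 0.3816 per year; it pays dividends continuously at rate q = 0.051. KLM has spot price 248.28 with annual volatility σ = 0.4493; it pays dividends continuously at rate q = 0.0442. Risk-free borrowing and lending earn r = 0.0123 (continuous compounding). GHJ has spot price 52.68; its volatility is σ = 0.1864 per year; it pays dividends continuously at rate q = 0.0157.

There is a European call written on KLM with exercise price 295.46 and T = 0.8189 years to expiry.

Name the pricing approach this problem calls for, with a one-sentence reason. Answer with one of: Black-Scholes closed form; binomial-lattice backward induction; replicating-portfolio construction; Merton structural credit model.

framework: Black-Scholes closed form

Key observation: everything needed for the exact continuous-time valuation of the European call on KLM (strike 295.46) is given, and no feature rules the closed form out.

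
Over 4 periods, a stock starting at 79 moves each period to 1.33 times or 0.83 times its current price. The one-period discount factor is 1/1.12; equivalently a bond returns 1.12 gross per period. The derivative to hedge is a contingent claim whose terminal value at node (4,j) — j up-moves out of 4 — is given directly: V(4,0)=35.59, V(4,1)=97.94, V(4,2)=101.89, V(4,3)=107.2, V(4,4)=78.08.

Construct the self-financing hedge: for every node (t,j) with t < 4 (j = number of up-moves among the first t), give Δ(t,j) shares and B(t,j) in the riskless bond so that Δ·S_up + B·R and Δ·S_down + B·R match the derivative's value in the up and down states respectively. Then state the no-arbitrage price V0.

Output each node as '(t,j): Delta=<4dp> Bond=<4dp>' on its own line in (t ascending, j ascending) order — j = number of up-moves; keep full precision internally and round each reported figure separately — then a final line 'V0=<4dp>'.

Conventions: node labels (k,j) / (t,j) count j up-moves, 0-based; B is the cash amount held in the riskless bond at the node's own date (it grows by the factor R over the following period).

(0,0): Delta=0.0433 Bond=58.9864
(1,0): Delta=0.3577 Bond=45.4492
(1,1): Delta=-0.0988 Bond=80.9932
(2,0): Delta=0.9344 Bond=19.5149
(2,1): Delta=0.0970 Bond=73.6325
(2,2): Delta=-0.1873 Bond=103.0807
(3,0): Delta=2.7606 Bond=-60.6348
(3,1): Delta=0.1091 Bond=81.5920
(3,2): Delta=0.0916 Bond=83.1030
(3,3): Delta=-0.3134 Bond=138.8743
V0=62.4041

Since d<R<u, set p* = (R−d)/(u−d) = 0.5800; price each node as the discounted p*-expectation of its children.
Terminal payoffs: V(4,0)=35.5900, V(4,1)=97.9400, V(4,2)=101.8900, V(4,3)=107.2000, V(4,4)=78.0800
  t=3,j=0: stock 45.1712 → up 60.0777 (V=97.9400), down 37.4921 (V=35.5900). Price 64.0652; hedge Δ=2.7606, bond B=-60.6348.
  t=3,j=1: stock 72.3827 → up 96.2690 (V=101.8900), down 60.0777 (V=97.9400). Price 89.4920; hedge Δ=0.1091, bond B=81.5920.
  t=3,j=2: stock 115.9868 → up 154.2624 (V=107.2000), down 96.2690 (V=101.8900). Price 93.7230; hedge Δ=0.0916, bond B=83.1030.
  t=3,j=3: stock 185.8583 → up 247.1916 (V=78.0800), down 154.2624 (V=107.2000). Price 80.6343; hedge Δ=-0.3134, bond B=138.8743.
  t=2,j=0: stock 54.4231 → up 72.3827 (V=89.4920), down 45.1712 (V=64.0652). Price 70.3685; hedge Δ=0.9344, bond B=19.5149.
  t=2,j=1: stock 87.2081 → up 115.9868 (V=93.7230), down 72.3827 (V=89.4920). Price 82.0946; hedge Δ=0.0970, bond B=73.6325.
  t=2,j=2: stock 139.7431 → up 185.8583 (V=80.6343), down 115.9868 (V=93.7230). Price 76.9032; hedge Δ=-0.1873, bond B=103.0807.
  t=1,j=0: stock 65.5700 → up 87.2081 (V=82.0946), down 54.4231 (V=70.3685). Price 68.9015; hedge Δ=0.3577, bond B=45.4492.
  t=1,j=1: stock 105.0700 → up 139.7431 (V=76.9032), down 87.2081 (V=82.0946). Price 70.6103; hedge Δ=-0.0988, bond B=80.9932.
  t=0,j=0: stock 79.0000 → up 105.0700 (V=70.6103), down 65.5700 (V=68.9015). Price 62.4041; hedge Δ=0.0433, bond B=58.9864.
Sanity check at the root: Δ(0,0)·S0 + B(0,0) reproduces V0 = 62.4041.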